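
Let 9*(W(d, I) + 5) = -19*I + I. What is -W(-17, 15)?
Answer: 35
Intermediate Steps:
W(d, I) = -5 - 2*I (W(d, I) = -5 + (-19*I + I)/9 = -5 + (-18*I)/9 = -5 - 2*I)
-W(-17, 15) = -(-5 - 2*15) = -(-5 - 30) = -1*(-35) = 35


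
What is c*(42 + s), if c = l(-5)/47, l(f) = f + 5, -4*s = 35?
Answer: 0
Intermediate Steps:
s = -35/4 (s = -¼*35 = -35/4 ≈ -8.7500)
l(f) = 5 + f
c = 0 (c = (5 - 5)/47 = 0*(1/47) = 0)
c*(42 + s) = 0*(42 - 35/4) = 0*(133/4) = 0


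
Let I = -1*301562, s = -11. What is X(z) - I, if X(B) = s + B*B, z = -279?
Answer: 379392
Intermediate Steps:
X(B) = -11 + B² (X(B) = -11 + B*B = -11 + B²)
I = -301562
X(z) - I = (-11 + (-279)²) - 1*(-301562) = (-11 + 77841) + 301562 = 77830 + 301562 = 379392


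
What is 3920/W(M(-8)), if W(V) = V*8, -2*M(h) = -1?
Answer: 980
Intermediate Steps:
M(h) = 1/2 (M(h) = -1/2*(-1) = 1/2)
W(V) = 8*V
3920/W(M(-8)) = 3920/((8*(1/2))) = 3920/4 = 3920*(1/4) = 980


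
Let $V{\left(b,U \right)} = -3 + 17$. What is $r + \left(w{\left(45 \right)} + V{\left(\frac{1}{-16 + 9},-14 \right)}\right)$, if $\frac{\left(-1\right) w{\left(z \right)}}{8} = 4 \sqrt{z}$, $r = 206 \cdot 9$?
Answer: $1868 - 96 \sqrt{5} \approx 1653.3$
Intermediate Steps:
$V{\left(b,U \right)} = 14$
$r = 1854$
$w{\left(z \right)} = - 32 \sqrt{z}$ ($w{\left(z \right)} = - 8 \cdot 4 \sqrt{z} = - 32 \sqrt{z}$)
$r + \left(w{\left(45 \right)} + V{\left(\frac{1}{-16 + 9},-14 \right)}\right) = 1854 + \left(- 32 \sqrt{45} + 14\right) = 1854 + \left(- 32 \cdot 3 \sqrt{5} + 14\right) = 1854 + \left(- 96 \sqrt{5} + 14\right) = 1854 + \left(14 - 96 \sqrt{5}\right) = 1868 - 96 \sqrt{5}$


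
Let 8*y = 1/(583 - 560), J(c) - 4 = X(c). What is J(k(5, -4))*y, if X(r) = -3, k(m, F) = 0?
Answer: 1/184 ≈ 0.0054348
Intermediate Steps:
J(c) = 1 (J(c) = 4 - 3 = 1)
y = 1/184 (y = 1/(8*(583 - 560)) = (⅛)/23 = (⅛)*(1/23) = 1/184 ≈ 0.0054348)
J(k(5, -4))*y = 1*(1/184) = 1/184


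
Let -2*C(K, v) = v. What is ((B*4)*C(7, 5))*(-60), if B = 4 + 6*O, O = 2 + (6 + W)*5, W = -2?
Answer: 81600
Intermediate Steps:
C(K, v) = -v/2
O = 22 (O = 2 + (6 - 2)*5 = 2 + 4*5 = 2 + 20 = 22)
B = 136 (B = 4 + 6*22 = 4 + 132 = 136)
((B*4)*C(7, 5))*(-60) = ((136*4)*(-1/2*5))*(-60) = (544*(-5/2))*(-60) = -1360*(-60) = 81600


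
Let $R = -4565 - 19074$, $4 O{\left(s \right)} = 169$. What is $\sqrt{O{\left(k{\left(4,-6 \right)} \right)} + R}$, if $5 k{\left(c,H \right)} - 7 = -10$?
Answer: $\frac{i \sqrt{94387}}{2} \approx 153.61 i$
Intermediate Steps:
$k{\left(c,H \right)} = - \frac{3}{5}$ ($k{\left(c,H \right)} = \frac{7}{5} + \frac{1}{5} \left(-10\right) = \frac{7}{5} - 2 = - \frac{3}{5}$)
$O{\left(s \right)} = \frac{169}{4}$ ($O{\left(s \right)} = \frac{1}{4} \cdot 169 = \frac{169}{4}$)
$R = -23639$
$\sqrt{O{\left(k{\left(4,-6 \right)} \right)} + R} = \sqrt{\frac{169}{4} - 23639} = \sqrt{- \frac{94387}{4}} = \frac{i \sqrt{94387}}{2}$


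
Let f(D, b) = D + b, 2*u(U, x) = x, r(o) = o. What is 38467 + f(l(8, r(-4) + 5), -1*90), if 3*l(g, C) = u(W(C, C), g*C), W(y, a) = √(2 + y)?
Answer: 115135/3 ≈ 38378.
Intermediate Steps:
u(U, x) = x/2
l(g, C) = C*g/6 (l(g, C) = ((g*C)/2)/3 = ((C*g)/2)/3 = (C*g/2)/3 = C*g/6)
38467 + f(l(8, r(-4) + 5), -1*90) = 38467 + ((⅙)*(-4 + 5)*8 - 1*90) = 38467 + ((⅙)*1*8 - 90) = 38467 + (4/3 - 90) = 38467 - 266/3 = 115135/3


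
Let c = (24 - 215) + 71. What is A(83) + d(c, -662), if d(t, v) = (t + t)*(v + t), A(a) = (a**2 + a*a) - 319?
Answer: 201139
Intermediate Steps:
c = -120 (c = -191 + 71 = -120)
A(a) = -319 + 2*a**2 (A(a) = (a**2 + a**2) - 319 = 2*a**2 - 319 = -319 + 2*a**2)
d(t, v) = 2*t*(t + v) (d(t, v) = (2*t)*(t + v) = 2*t*(t + v))
A(83) + d(c, -662) = (-319 + 2*83**2) + 2*(-120)*(-120 - 662) = (-319 + 2*6889) + 2*(-120)*(-782) = (-319 + 13778) + 187680 = 13459 + 187680 = 201139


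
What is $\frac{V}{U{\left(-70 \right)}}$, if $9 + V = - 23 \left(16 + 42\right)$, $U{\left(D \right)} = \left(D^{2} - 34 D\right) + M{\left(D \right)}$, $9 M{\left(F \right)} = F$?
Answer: $- \frac{711}{3850} \approx -0.18468$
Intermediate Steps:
$M{\left(F \right)} = \frac{F}{9}$
$U{\left(D \right)} = D^{2} - \frac{305 D}{9}$ ($U{\left(D \right)} = \left(D^{2} - 34 D\right) + \frac{D}{9} = D^{2} - \frac{305 D}{9}$)
$V = -1343$ ($V = -9 - 23 \left(16 + 42\right) = -9 - 1334 = -1343$)
$\frac{V}{U{\left(-70 \right)}} = - \frac{1343}{\frac{1}{9} \left(-70\right) \left(-305 + 9 \left(-70\right)\right)} = - \frac{1343}{\frac{1}{9} \left(-70\right) \left(-305 - 630\right)} = - \frac{1343}{\frac{1}{9} \left(-70\right) \left(-935\right)} = - \frac{1343}{\frac{65450}{9}} = \left(-1343\right) \frac{9}{65450} = - \frac{711}{3850}$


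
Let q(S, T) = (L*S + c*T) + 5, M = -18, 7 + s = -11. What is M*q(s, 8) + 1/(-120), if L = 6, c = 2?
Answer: 187919/120 ≈ 1566.0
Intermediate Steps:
s = -18 (s = -7 - 11 = -18)
q(S, T) = 5 + 2*T + 6*S (q(S, T) = (6*S + 2*T) + 5 = (2*T + 6*S) + 5 = 5 + 2*T + 6*S)
M*q(s, 8) + 1/(-120) = -18*(5 + 2*8 + 6*(-18)) + 1/(-120) = -18*(5 + 16 - 108) - 1/120 = -18*(-87) - 1/120 = 1566 - 1/120 = 187919/120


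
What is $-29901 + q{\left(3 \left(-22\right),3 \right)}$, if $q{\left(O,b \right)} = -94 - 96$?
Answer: $-30091$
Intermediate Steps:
$q{\left(O,b \right)} = -190$
$-29901 + q{\left(3 \left(-22\right),3 \right)} = -29901 - 190 = -30091$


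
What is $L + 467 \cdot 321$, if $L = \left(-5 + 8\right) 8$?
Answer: $149931$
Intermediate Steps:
$L = 24$ ($L = 3 \cdot 8 = 24$)
$L + 467 \cdot 321 = 24 + 467 \cdot 321 = 24 + 149907 = 149931$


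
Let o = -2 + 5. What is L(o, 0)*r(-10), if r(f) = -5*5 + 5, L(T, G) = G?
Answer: 0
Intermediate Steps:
o = 3
r(f) = -20 (r(f) = -25 + 5 = -20)
L(o, 0)*r(-10) = 0*(-20) = 0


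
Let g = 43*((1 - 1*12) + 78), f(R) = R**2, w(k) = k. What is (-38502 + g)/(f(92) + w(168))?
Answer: -35621/8632 ≈ -4.1266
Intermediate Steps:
g = 2881 (g = 43*((1 - 12) + 78) = 43*(-11 + 78) = 43*67 = 2881)
(-38502 + g)/(f(92) + w(168)) = (-38502 + 2881)/(92**2 + 168) = -35621/(8464 + 168) = -35621/8632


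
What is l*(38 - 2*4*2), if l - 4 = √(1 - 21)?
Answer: 88 + 44*I*√5 ≈ 88.0 + 98.387*I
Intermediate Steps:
l = 4 + 2*I*√5 (l = 4 + √(1 - 21) = 4 + √(-20) = 4 + 2*I*√5 ≈ 4.0 + 4.4721*I)
l*(38 - 2*4*2) = (4 + 2*I*√5)*(38 - 2*4*2) = (4 + 2*I*√5)*(38 - 8*2) = (4 + 2*I*√5)*(38 - 16) = (4 + 2*I*√5)*22 = 88 + 44*I*√5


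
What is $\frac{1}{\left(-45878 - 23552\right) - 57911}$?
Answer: $- \frac{1}{127341} \approx -7.8529 \cdot 10^{-6}$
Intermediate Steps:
$\frac{1}{\left(-45878 - 23552\right) - 57911} = \frac{1}{-69430 - 57911} = \frac{1}{-127341} = - \frac{1}{127341}$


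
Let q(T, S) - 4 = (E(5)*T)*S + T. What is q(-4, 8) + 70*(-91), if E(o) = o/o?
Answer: -6402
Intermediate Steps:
E(o) = 1
q(T, S) = 4 + T + S*T (q(T, S) = 4 + ((1*T)*S + T) = 4 + (T*S + T) = 4 + (S*T + T) = 4 + (T + S*T) = 4 + T + S*T)
q(-4, 8) + 70*(-91) = (4 - 4 + 8*(-4)) + 70*(-91) = (4 - 4 - 32) - 6370 = -32 - 6370 = -6402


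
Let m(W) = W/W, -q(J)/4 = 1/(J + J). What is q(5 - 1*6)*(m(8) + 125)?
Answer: 252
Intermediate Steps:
q(J) = -2/J (q(J) = -4/(J + J) = -4*1/(2*J) = -2/J)
m(W) = 1
q(5 - 1*6)*(m(8) + 125) = (-2/(5 - 1*6))*(1 + 125) = -2/(5 - 6)*126 = -2/(-1)*126 = -2*(-1)*126 = 2*126 = 252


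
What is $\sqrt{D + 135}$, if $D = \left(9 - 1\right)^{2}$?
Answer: $\sqrt{199} \approx 14.107$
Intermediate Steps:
$D = 64$ ($D = \left(9 + \left(-4 + 3\right)\right)^{2} = \left(9 - 1\right)^{2} = 8^{2} = 64$)
$\sqrt{D + 135} = \sqrt{64 + 135} = \sqrt{199}$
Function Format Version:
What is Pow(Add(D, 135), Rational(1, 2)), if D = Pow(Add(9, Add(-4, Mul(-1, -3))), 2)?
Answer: Pow(199, Rational(1, 2)) ≈ 14.107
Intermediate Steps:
D = 64 (D = Pow(Add(9, Add(-4, 3)), 2) = Pow(Add(9, -1), 2) = Pow(8, 2) = 64)
Pow(Add(D, 135), Rational(1, 2)) = Pow(Add(64, 135), Rational(1, 2)) = Pow(199, Rational(1, 2))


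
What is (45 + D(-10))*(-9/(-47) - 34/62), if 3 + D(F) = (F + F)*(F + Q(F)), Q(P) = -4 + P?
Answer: -271440/1457 ≈ -186.30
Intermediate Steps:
D(F) = -3 + 2*F*(-4 + 2*F) (D(F) = -3 + (F + F)*(F + (-4 + F)) = -3 + (2*F)*(-4 + 2*F) = -3 + 2*F*(-4 + 2*F))
(45 + D(-10))*(-9/(-47) - 34/62) = (45 + (-3 - 8*(-10) + 4*(-10)²))*(-9/(-47) - 34/62) = (45 + (-3 + 80 + 4*100))*(-9*(-1/47) - 34*1/62) = (45 + (-3 + 80 + 400))*(9/47 - 17/31) = (45 + 477)*(-520/1457) = 522*(-520/1457) = -271440/1457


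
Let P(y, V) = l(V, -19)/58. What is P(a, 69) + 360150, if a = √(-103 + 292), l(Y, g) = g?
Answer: 20888681/58 ≈ 3.6015e+5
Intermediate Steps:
a = 3*√21 (a = √189 = 3*√21 ≈ 13.748)
P(y, V) = -19/58
P(a, 69) + 360150 = -19/58 + 360150 = 20888681/58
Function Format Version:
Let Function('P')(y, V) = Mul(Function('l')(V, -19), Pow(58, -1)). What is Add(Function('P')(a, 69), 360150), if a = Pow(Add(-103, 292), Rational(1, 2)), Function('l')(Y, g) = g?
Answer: Rational(20888681, 58) ≈ 3.6015e+5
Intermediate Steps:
a = Mul(3, Pow(21, Rational(1, 2))) (a = Pow(189, Rational(1, 2)) = Mul(3, Pow(21, Rational(1, 2))) ≈ 13.748)
Function('P')(y, V) = Rational(-19, 58) (Function('P')(y, V) = Mul(-19, Pow(58, -1)) = Mul(-19, Rational(1, 58)) = Rational(-19, 58))
Add(Function('P')(a, 69), 360150) = Add(Rational(-19, 58), 360150) = Rational(20888681, 58)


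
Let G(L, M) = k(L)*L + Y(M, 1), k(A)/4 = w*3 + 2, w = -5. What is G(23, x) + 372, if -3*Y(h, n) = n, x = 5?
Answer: -2473/3 ≈ -824.33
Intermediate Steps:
Y(h, n) = -n/3
k(A) = -52 (k(A) = 4*(-5*3 + 2) = 4*(-15 + 2) = 4*(-13) = -52)
G(L, M) = -⅓ - 52*L (G(L, M) = -52*L - ⅓*1 = -52*L - ⅓ = -⅓ - 52*L)
G(23, x) + 372 = (-⅓ - 52*23) + 372 = (-⅓ - 1196) + 372 = -3589/3 + 372 = -2473/3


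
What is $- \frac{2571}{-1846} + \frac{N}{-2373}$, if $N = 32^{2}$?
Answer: $\frac{4210679}{4380558} \approx 0.96122$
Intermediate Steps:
$N = 1024$
$- \frac{2571}{-1846} + \frac{N}{-2373} = - \frac{2571}{-1846} + \frac{1024}{-2373} = \left(-2571\right) \left(- \frac{1}{1846}\right) + 1024 \left(- \frac{1}{2373}\right) = \frac{2571}{1846} - \frac{1024}{2373} = \frac{4210679}{4380558}$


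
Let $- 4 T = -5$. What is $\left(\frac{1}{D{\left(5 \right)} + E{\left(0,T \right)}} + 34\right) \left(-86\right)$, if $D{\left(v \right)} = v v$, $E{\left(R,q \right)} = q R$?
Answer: $- \frac{73186}{25} \approx -2927.4$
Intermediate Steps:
$T = \frac{5}{4}$ ($T = \left(- \frac{1}{4}\right) \left(-5\right) = \frac{5}{4} \approx 1.25$)
$E{\left(R,q \right)} = R q$
$D{\left(v \right)} = v^{2}$
$\left(\frac{1}{D{\left(5 \right)} + E{\left(0,T \right)}} + 34\right) \left(-86\right) = \left(\frac{1}{5^{2} + 0 \cdot \frac{5}{4}} + 34\right) \left(-86\right) = \left(\frac{1}{25 + 0} + 34\right) \left(-86\right) = \left(\frac{1}{25} + 34\right) \left(-86\right) = \frac{851}{25} \left(-86\right) = - \frac{73186}{25}$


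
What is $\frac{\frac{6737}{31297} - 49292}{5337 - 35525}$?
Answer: $\frac{1542684987}{944793836} \approx 1.6328$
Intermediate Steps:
$\frac{\frac{6737}{31297} - 49292}{5337 - 35525} = \frac{6737 \cdot \frac{1}{31297} - 49292}{-30188} = \left(\frac{6737}{31297} - 49292\right) \left(- \frac{1}{30188}\right) = \left(- \frac{1542684987}{31297}\right) \left(- \frac{1}{30188}\right) = \frac{1542684987}{944793836}$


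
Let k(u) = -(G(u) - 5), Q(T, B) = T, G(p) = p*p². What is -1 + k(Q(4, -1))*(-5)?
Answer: 294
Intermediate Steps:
G(p) = p³
k(u) = 5 - u³ (k(u) = -(u³ - 5) = -(-5 + u³) = 5 - u³)
-1 + k(Q(4, -1))*(-5) = -1 + (5 - 1*4³)*(-5) = -1 + (5 - 1*64)*(-5) = -1 + (5 - 64)*(-5) = -1 - 59*(-5) = -1 + 295 = 294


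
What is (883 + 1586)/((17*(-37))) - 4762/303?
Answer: -3743405/190587 ≈ -19.641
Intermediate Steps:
(883 + 1586)/((17*(-37))) - 4762/303 = 2469/(-629) - 4762*1/303 = 2469*(-1/629) - 4762/303 = -2469/629 - 4762/303 = -3743405/190587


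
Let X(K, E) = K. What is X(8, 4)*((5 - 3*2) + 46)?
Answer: 360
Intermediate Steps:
X(8, 4)*((5 - 3*2) + 46) = 8*((5 - 3*2) + 46) = 8*((5 - 6) + 46) = 8*(-1 + 46) = 8*45 = 360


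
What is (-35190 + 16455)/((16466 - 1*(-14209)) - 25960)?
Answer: -3747/943 ≈ -3.9735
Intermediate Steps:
(-35190 + 16455)/((16466 - 1*(-14209)) - 25960) = -18735/((16466 + 14209) - 25960) = -18735/(30675 - 25960) = -18735/4715 = -18735*1/4715 = -3747/943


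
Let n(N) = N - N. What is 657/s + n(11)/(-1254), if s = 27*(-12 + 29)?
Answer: 73/51 ≈ 1.4314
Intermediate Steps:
n(N) = 0
s = 459 (s = 27*17 = 459)
657/s + n(11)/(-1254) = 657/459 + 0/(-1254) = 657*(1/459) + 0*(-1/1254) = 73/51 + 0 = 73/51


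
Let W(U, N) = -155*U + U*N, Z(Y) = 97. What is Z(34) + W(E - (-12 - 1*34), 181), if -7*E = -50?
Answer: 10351/7 ≈ 1478.7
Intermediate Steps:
E = 50/7 (E = -⅐*(-50) = 50/7 ≈ 7.1429)
W(U, N) = -155*U + N*U
Z(34) + W(E - (-12 - 1*34), 181) = 97 + (50/7 - (-12 - 1*34))*(-155 + 181) = 97 + (50/7 - (-12 - 34))*26 = 97 + (50/7 - 1*(-46))*26 = 97 + (50/7 + 46)*26 = 97 + (372/7)*26 = 97 + 9672/7 = 10351/7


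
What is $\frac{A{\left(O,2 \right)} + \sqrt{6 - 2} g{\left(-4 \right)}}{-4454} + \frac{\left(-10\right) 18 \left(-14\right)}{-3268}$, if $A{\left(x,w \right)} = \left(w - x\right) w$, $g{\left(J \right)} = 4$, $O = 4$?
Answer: $- \frac{1404644}{1819459} \approx -0.77201$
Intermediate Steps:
$A{\left(x,w \right)} = w \left(w - x\right)$
$\frac{A{\left(O,2 \right)} + \sqrt{6 - 2} g{\left(-4 \right)}}{-4454} + \frac{\left(-10\right) 18 \left(-14\right)}{-3268} = \frac{2 \left(2 - 4\right) + \sqrt{6 - 2} \cdot 4}{-4454} + \frac{\left(-10\right) 18 \left(-14\right)}{-3268} = \left(2 \left(2 - 4\right) + \sqrt{4} \cdot 4\right) \left(- \frac{1}{4454}\right) + \left(-180\right) \left(-14\right) \left(- \frac{1}{3268}\right) = \left(2 \left(-2\right) + 2 \cdot 4\right) \left(- \frac{1}{4454}\right) + 2520 \left(- \frac{1}{3268}\right) = \left(-4 + 8\right) \left(- \frac{1}{4454}\right) - \frac{630}{817} = 4 \left(- \frac{1}{4454}\right) - \frac{630}{817} = - \frac{2}{2227} - \frac{630}{817} = - \frac{1404644}{1819459}$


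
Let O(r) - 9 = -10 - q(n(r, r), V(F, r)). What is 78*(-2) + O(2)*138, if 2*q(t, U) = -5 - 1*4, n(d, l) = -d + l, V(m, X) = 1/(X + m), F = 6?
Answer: 327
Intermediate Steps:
n(d, l) = l - d
q(t, U) = -9/2 (q(t, U) = (-5 - 1*4)/2 = (-5 - 4)/2 = (½)*(-9) = -9/2)
O(r) = 7/2 (O(r) = 9 + (-10 - 1*(-9/2)) = 9 + (-10 + 9/2) = 9 - 11/2 = 7/2)
78*(-2) + O(2)*138 = 78*(-2) + (7/2)*138 = -156 + 483 = 327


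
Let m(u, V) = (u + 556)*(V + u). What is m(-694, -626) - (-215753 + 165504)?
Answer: 232409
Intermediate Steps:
m(u, V) = (556 + u)*(V + u)
m(-694, -626) - (-215753 + 165504) = ((-694)² + 556*(-626) + 556*(-694) - 626*(-694)) - (-215753 + 165504) = (481636 - 348056 - 385864 + 434444) - 1*(-50249) = 182160 + 50249 = 232409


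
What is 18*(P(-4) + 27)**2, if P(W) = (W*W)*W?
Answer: 24642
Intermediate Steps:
P(W) = W**3 (P(W) = W**2*W = W**3)
18*(P(-4) + 27)**2 = 18*((-4)**3 + 27)**2 = 18*(-64 + 27)**2 = 18*(-37)**2 = 18*1369 = 24642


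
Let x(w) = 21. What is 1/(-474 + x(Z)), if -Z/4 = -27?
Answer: -1/453 ≈ -0.0022075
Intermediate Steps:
Z = 108 (Z = -4*(-27) = 108)
1/(-474 + x(Z)) = 1/(-474 + 21) = 1/(-453) = -1/453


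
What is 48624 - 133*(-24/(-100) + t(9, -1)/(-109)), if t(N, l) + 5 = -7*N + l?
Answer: 132183993/2725 ≈ 48508.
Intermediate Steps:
t(N, l) = -5 + l - 7*N (t(N, l) = -5 + (-7*N + l) = -5 + (l - 7*N) = -5 + l - 7*N)
48624 - 133*(-24/(-100) + t(9, -1)/(-109)) = 48624 - 133*(-24/(-100) + (-5 - 1 - 7*9)/(-109)) = 48624 - 133*(-24*(-1/100) + (-5 - 1 - 63)*(-1/109)) = 48624 - 133*(6/25 - 69*(-1/109)) = 48624 - 133*(6/25 + 69/109) = 48624 - 133*2379/2725 = 48624 - 1*316407/2725 = 48624 - 316407/2725 = 132183993/2725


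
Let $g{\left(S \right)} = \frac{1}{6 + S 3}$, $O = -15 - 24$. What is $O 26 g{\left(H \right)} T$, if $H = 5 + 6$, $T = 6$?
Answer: $-156$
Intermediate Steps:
$H = 11$
$O = -39$ ($O = -15 - 24 = -39$)
$g{\left(S \right)} = \frac{1}{6 + 3 S}$
$O 26 g{\left(H \right)} T = \left(-39\right) 26 \frac{1}{3 \left(2 + 11\right)} 6 = - 1014 \frac{1}{3 \cdot 13} \cdot 6 = - 1014 \cdot \frac{1}{3} \cdot \frac{1}{13} \cdot 6 = - 1014 \cdot \frac{1}{39} \cdot 6 = \left(-1014\right) \frac{2}{13} = -156$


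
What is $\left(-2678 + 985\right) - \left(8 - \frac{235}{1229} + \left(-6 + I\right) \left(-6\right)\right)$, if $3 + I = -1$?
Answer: $- \frac{2164034}{1229} \approx -1760.8$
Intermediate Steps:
$I = -4$ ($I = -3 - 1 = -4$)
$\left(-2678 + 985\right) - \left(8 - \frac{235}{1229} + \left(-6 + I\right) \left(-6\right)\right) = \left(-2678 + 985\right) - \left(8 - \frac{235}{1229} + \left(-6 - 4\right) \left(-6\right)\right) = -1693 - \left(\frac{9597}{1229} + 60\right) = -1693 + \left(\frac{235}{1229} - \left(8 + 60\right)\right) = -1693 + \left(\frac{235}{1229} - 68\right) = -1693 - \frac{83337}{1229} = - \frac{2164034}{1229}$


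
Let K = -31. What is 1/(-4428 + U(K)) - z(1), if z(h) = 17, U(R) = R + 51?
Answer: -74937/4408 ≈ -17.000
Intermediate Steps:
U(R) = 51 + R
1/(-4428 + U(K)) - z(1) = 1/(-4428 + (51 - 31)) - 1*17 = 1/(-4428 + 20) - 17 = 1/(-4408) - 17 = -1/4408 - 17 = -74937/4408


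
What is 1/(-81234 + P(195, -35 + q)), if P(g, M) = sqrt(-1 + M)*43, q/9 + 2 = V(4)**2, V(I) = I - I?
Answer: -4513/366614589 - 43*I*sqrt(6)/2199687534 ≈ -1.231e-5 - 4.7883e-8*I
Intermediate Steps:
V(I) = 0
q = -18 (q = -18 + 9*0**2 = -18 + 9*0 = -18 + 0 = -18)
P(g, M) = 43*sqrt(-1 + M)
1/(-81234 + P(195, -35 + q)) = 1/(-81234 + 43*sqrt(-1 + (-35 - 18))) = 1/(-81234 + 43*sqrt(-1 - 53)) = 1/(-81234 + 43*sqrt(-54)) = 1/(-81234 + 43*(3*I*sqrt(6))) = 1/(-81234 + 129*I*sqrt(6))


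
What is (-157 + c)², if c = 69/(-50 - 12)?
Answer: 96098809/3844 ≈ 25000.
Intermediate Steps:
c = -69/62 (c = 69/(-62) = 69*(-1/62) = -69/62 ≈ -1.1129)
(-157 + c)² = (-157 - 69/62)² = (-9803/62)² = 96098809/3844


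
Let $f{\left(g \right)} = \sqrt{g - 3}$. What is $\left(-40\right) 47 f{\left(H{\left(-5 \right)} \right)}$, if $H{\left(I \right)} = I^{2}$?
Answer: $- 1880 \sqrt{22} \approx -8818.0$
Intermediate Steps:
$f{\left(g \right)} = \sqrt{-3 + g}$
$\left(-40\right) 47 f{\left(H{\left(-5 \right)} \right)} = \left(-40\right) 47 \sqrt{-3 + \left(-5\right)^{2}} = - 1880 \sqrt{-3 + 25} = - 1880 \sqrt{22}$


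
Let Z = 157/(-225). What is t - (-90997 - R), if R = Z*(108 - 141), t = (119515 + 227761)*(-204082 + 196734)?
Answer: -191376977098/75 ≈ -2.5517e+9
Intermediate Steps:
Z = -157/225 (Z = 157*(-1/225) = -157/225 ≈ -0.69778)
t = -2551784048 (t = 347276*(-7348) = -2551784048)
R = 1727/75 (R = -157*(108 - 141)/225 = -157/225*(-33) = 1727/75 ≈ 23.027)
t - (-90997 - R) = -2551784048 - (-90997 - 1*1727/75) = -2551784048 - (-90997 - 1727/75) = -2551784048 - 1*(-6826502/75) = -2551784048 + 6826502/75 = -191376977098/75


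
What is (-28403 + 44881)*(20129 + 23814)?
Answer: 724092754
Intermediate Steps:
(-28403 + 44881)*(20129 + 23814) = 16478*43943 = 724092754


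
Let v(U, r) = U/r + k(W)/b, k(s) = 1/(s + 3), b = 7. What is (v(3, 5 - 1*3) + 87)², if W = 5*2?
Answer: 259499881/33124 ≈ 7834.2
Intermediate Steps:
W = 10
k(s) = 1/(3 + s)
v(U, r) = 1/91 + U/r (v(U, r) = U/r + 1/((3 + 10)*7) = U/r + (⅐)/13 = U/r + (1/13)*(⅐) = U/r + 1/91 = 1/91 + U/r)
(v(3, 5 - 1*3) + 87)² = ((3 + (5 - 1*3)/91)/(5 - 1*3) + 87)² = ((3 + (5 - 3)/91)/(5 - 3) + 87)² = ((3 + (1/91)*2)/2 + 87)² = ((3 + 2/91)/2 + 87)² = ((½)*(275/91) + 87)² = (275/182 + 87)² = (16109/182)² = 259499881/33124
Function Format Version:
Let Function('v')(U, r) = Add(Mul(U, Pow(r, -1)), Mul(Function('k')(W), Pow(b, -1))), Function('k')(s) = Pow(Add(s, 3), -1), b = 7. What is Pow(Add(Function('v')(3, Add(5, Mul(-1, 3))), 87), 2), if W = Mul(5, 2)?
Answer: Rational(259499881, 33124) ≈ 7834.2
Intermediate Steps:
W = 10
Function('k')(s) = Pow(Add(3, s), -1)
Function('v')(U, r) = Add(Rational(1, 91), Mul(U, Pow(r, -1))) (Function('v')(U, r) = Add(Mul(U, Pow(r, -1)), Mul(Pow(Add(3, 10), -1), Pow(7, -1))) = Add(Mul(U, Pow(r, -1)), Mul(Pow(13, -1), Rational(1, 7))) = Add(Mul(U, Pow(r, -1)), Mul(Rational(1, 13), Rational(1, 7))) = Add(Mul(U, Pow(r, -1)), Rational(1, 91)) = Add(Rational(1, 91), Mul(U, Pow(r, -1))))
Pow(Add(Function('v')(3, Add(5, Mul(-1, 3))), 87), 2) = Pow(Add(Mul(Pow(Add(5, Mul(-1, 3)), -1), Add(3, Mul(Rational(1, 91), Add(5, Mul(-1, 3))))), 87), 2) = Pow(Add(Mul(Pow(Add(5, -3), -1), Add(3, Mul(Rational(1, 91), Add(5, -3)))), 87), 2) = Pow(Add(Mul(Pow(2, -1), Add(3, Mul(Rational(1, 91), 2))), 87), 2) = Pow(Add(Mul(Rational(1, 2), Add(3, Rational(2, 91))), 87), 2) = Pow(Add(Mul(Rational(1, 2), Rational(275, 91)), 87), 2) = Pow(Add(Rational(275, 182), 87), 2) = Pow(Rational(16109, 182), 2) = Rational(259499881, 33124)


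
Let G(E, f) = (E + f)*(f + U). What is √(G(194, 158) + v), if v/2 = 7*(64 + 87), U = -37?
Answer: √44706 ≈ 211.44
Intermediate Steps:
v = 2114 (v = 2*(7*(64 + 87)) = 2*(7*151) = 2*1057 = 2114)
G(E, f) = (-37 + f)*(E + f) (G(E, f) = (E + f)*(f - 37) = (E + f)*(-37 + f) = (-37 + f)*(E + f))
√(G(194, 158) + v) = √((158² - 37*194 - 37*158 + 194*158) + 2114) = √((24964 - 7178 - 5846 + 30652) + 2114) = √(42592 + 2114) = √44706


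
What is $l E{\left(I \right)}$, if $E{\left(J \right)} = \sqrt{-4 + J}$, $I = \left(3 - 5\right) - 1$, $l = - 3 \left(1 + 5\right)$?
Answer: $- 18 i \sqrt{7} \approx - 47.624 i$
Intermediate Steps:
$l = -18$ ($l = \left(-3\right) 6 = -18$)
$I = -3$ ($I = -2 - 1 = -3$)
$l E{\left(I \right)} = - 18 \sqrt{-4 - 3} = - 18 \sqrt{-7} = - 18 i \sqrt{7}$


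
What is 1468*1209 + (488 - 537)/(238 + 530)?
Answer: 1363055567/768 ≈ 1.7748e+6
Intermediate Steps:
1468*1209 + (488 - 537)/(238 + 530) = 1774812 - 49/768 = 1363055567/768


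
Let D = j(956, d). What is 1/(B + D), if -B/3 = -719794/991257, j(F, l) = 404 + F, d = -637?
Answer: 330419/450089634 ≈ 0.00073412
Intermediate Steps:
B = 719794/330419 (B = -(-2159382)/991257 = -3*(-719794/991257) = 719794/330419 ≈ 2.1784)
D = 1360 (D = 404 + 956 = 1360)
1/(B + D) = 1/(719794/330419 + 1360) = 1/(450089634/330419) = 330419/450089634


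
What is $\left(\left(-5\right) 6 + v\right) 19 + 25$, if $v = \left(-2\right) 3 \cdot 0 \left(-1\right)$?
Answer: $-545$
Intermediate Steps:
$v = 0$ ($v = \left(-6\right) 0 \left(-1\right) = 0 \left(-1\right) = 0$)
$\left(\left(-5\right) 6 + v\right) 19 + 25 = \left(\left(-5\right) 6 + 0\right) 19 + 25 = \left(-30 + 0\right) 19 + 25 = \left(-30\right) 19 + 25 = -570 + 25 = -545$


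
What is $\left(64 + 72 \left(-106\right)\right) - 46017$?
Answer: $-53585$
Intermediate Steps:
$\left(64 + 72 \left(-106\right)\right) - 46017 = \left(64 - 7632\right) - 46017 = -7568 - 46017 = -53585$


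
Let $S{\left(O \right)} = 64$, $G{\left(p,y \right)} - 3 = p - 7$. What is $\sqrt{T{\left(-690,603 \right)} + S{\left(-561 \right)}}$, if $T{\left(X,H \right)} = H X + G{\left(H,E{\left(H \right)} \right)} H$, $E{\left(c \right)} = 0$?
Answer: $i \sqrt{54809} \approx 234.11 i$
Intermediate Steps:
$G{\left(p,y \right)} = -4 + p$ ($G{\left(p,y \right)} = 3 + \left(p - 7\right) = 3 + \left(-7 + p\right) = -4 + p$)
$T{\left(X,H \right)} = H X + H \left(-4 + H\right)$ ($T{\left(X,H \right)} = H X + \left(-4 + H\right) H = H X + H \left(-4 + H\right)$)
$\sqrt{T{\left(-690,603 \right)} + S{\left(-561 \right)}} = \sqrt{603 \left(-4 + 603 - 690\right) + 64} = \sqrt{603 \left(-91\right) + 64} = \sqrt{-54873 + 64} = \sqrt{-54809} = i \sqrt{54809}$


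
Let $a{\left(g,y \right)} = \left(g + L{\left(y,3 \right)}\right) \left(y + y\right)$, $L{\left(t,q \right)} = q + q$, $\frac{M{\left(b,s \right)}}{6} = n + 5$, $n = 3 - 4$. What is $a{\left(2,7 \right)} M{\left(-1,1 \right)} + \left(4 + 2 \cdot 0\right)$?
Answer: $2692$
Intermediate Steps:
$n = -1$
$M{\left(b,s \right)} = 24$ ($M{\left(b,s \right)} = 6 \left(-1 + 5\right) = 6 \cdot 4 = 24$)
$L{\left(t,q \right)} = 2 q$
$a{\left(g,y \right)} = 2 y \left(6 + g\right)$ ($a{\left(g,y \right)} = \left(g + 2 \cdot 3\right) \left(y + y\right) = \left(g + 6\right) 2 y = \left(6 + g\right) 2 y = 2 y \left(6 + g\right)$)
$a{\left(2,7 \right)} M{\left(-1,1 \right)} + \left(4 + 2 \cdot 0\right) = 2 \cdot 7 \left(6 + 2\right) 24 + \left(4 + 2 \cdot 0\right) = 2 \cdot 7 \cdot 8 \cdot 24 + \left(4 + 0\right) = 112 \cdot 24 + 4 = 2688 + 4 = 2692$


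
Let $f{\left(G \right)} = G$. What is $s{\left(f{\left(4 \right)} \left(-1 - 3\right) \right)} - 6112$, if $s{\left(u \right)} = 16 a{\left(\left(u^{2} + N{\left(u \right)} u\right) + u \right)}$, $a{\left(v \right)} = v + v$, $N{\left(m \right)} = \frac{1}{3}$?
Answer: $\frac{4192}{3} \approx 1397.3$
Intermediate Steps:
$N{\left(m \right)} = \frac{1}{3}$
$a{\left(v \right)} = 2 v$
$s{\left(u \right)} = 32 u^{2} + \frac{128 u}{3}$ ($s{\left(u \right)} = 16 \cdot 2 \left(\left(u^{2} + \frac{u}{3}\right) + u\right) = 16 \cdot 2 \left(u^{2} + \frac{4 u}{3}\right) = 16 \left(2 u^{2} + \frac{8 u}{3}\right) = 32 u^{2} + \frac{128 u}{3}$)
$s{\left(f{\left(4 \right)} \left(-1 - 3\right) \right)} - 6112 = \frac{32 \cdot 4 \left(-1 - 3\right) \left(4 + 3 \cdot 4 \left(-1 - 3\right)\right)}{3} - 6112 = \frac{32 \cdot 4 \left(-4\right) \left(4 + 3 \cdot 4 \left(-4\right)\right)}{3} - 6112 = \frac{32}{3} \left(-16\right) \left(4 + 3 \left(-16\right)\right) - 6112 = \frac{32}{3} \left(-16\right) \left(4 - 48\right) - 6112 = \frac{32}{3} \left(-16\right) \left(-44\right) - 6112 = \frac{22528}{3} - 6112 = \frac{4192}{3}$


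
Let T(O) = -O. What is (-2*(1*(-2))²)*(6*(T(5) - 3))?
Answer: 384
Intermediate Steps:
(-2*(1*(-2))²)*(6*(T(5) - 3)) = (-2*(1*(-2))²)*(6*(-1*5 - 3)) = (-2*(-2)²)*(6*(-5 - 3)) = (-2*4)*(6*(-8)) = -8*(-48) = 384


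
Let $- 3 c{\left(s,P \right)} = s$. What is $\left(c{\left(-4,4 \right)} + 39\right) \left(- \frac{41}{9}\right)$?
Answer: $- \frac{4961}{27} \approx -183.74$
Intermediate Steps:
$c{\left(s,P \right)} = - \frac{s}{3}$
$\left(c{\left(-4,4 \right)} + 39\right) \left(- \frac{41}{9}\right) = \left(\left(- \frac{1}{3}\right) \left(-4\right) + 39\right) \left(- \frac{41}{9}\right) = \left(\frac{4}{3} + 39\right) \left(\left(-41\right) \frac{1}{9}\right) = \frac{121}{3} \left(- \frac{41}{9}\right) = - \frac{4961}{27}$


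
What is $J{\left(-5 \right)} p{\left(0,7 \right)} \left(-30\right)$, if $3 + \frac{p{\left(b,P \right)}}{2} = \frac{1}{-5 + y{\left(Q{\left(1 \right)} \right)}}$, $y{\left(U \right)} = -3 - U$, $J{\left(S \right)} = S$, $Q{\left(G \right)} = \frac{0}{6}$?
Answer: $- \frac{1875}{2} \approx -937.5$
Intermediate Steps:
$Q{\left(G \right)} = 0$ ($Q{\left(G \right)} = 0 \cdot \frac{1}{6} = 0$)
$p{\left(b,P \right)} = - \frac{25}{4}$ ($p{\left(b,P \right)} = -6 + \frac{2}{-5 - 3} = -6 + \frac{2}{-8} = -6 + 2 \left(- \frac{1}{8}\right) = -6 - \frac{1}{4} = - \frac{25}{4}$)
$J{\left(-5 \right)} p{\left(0,7 \right)} \left(-30\right) = \left(-5\right) \left(- \frac{25}{4}\right) \left(-30\right) = \frac{125}{4} \left(-30\right) = - \frac{1875}{2}$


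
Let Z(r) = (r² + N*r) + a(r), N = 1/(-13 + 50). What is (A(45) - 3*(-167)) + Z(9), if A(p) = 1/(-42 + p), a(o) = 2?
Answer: 64888/111 ≈ 584.58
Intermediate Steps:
N = 1/37 ≈ 0.027027
Z(r) = 2 + r² + r/37 (Z(r) = (r² + r/37) + 2 = 2 + r² + r/37)
(A(45) - 3*(-167)) + Z(9) = (1/(-42 + 45) - 3*(-167)) + (2 + 9² + (1/37)*9) = (1/3 + 501) + (2 + 81 + 9/37) = (⅓ + 501) + 3080/37 = 1504/3 + 3080/37 = 64888/111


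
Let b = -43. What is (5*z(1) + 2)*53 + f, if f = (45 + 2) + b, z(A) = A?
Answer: 375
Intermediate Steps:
f = 4 (f = (45 + 2) - 43 = 47 - 43 = 4)
(5*z(1) + 2)*53 + f = (5*1 + 2)*53 + 4 = (5 + 2)*53 + 4 = 7*53 + 4 = 371 + 4 = 375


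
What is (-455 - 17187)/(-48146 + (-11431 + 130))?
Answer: 17642/59447 ≈ 0.29677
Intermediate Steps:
(-455 - 17187)/(-48146 + (-11431 + 130)) = -17642/(-48146 - 11301) = -17642/(-59447) = -17642*(-1/59447) = 17642/59447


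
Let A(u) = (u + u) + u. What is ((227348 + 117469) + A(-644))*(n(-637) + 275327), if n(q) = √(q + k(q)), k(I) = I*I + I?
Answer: 94405498395 + 2400195*√8255 ≈ 9.4624e+10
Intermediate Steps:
k(I) = I + I² (k(I) = I² + I = I + I²)
A(u) = 3*u (A(u) = 2*u + u = 3*u)
n(q) = √(q + q*(1 + q))
((227348 + 117469) + A(-644))*(n(-637) + 275327) = ((227348 + 117469) + 3*(-644))*(√(-637*(2 - 637)) + 275327) = (344817 - 1932)*(√(-637*(-635)) + 275327) = 342885*(√404495 + 275327) = 342885*(7*√8255 + 275327) = 342885*(275327 + 7*√8255) = 94405498395 + 2400195*√8255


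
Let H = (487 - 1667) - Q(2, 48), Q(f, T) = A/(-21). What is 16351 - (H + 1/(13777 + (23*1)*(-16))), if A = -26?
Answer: 4936885372/281589 ≈ 17532.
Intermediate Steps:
Q(f, T) = 26/21 (Q(f, T) = -26/(-21) = -26*(-1/21) = 26/21)
H = -24806/21 (H = (487 - 1667) - 1*26/21 = -1180 - 26/21 = -24806/21 ≈ -1181.2)
16351 - (H + 1/(13777 + (23*1)*(-16))) = 16351 - (-24806/21 + 1/(13777 + (23*1)*(-16))) = 16351 - (-24806/21 + 1/(13777 + 23*(-16))) = 16351 - (-24806/21 + 1/(13777 - 368)) = 16351 - (-24806/21 + 1/13409) = 16351 - 1*(-332623633/281589) = 16351 + 332623633/281589 = 4936885372/281589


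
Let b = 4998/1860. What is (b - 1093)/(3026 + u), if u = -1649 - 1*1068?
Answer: -337997/95790 ≈ -3.5285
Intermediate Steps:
u = -2717 (u = -1649 - 1068 = -2717)
b = 833/310 (b = 4998*(1/1860) = 833/310 ≈ 2.6871)
(b - 1093)/(3026 + u) = (833/310 - 1093)/(3026 - 2717) = -337997/310/309 = -337997/310*1/309 = -337997/95790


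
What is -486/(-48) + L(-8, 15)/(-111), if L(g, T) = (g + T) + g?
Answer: 8999/888 ≈ 10.134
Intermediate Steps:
L(g, T) = T + 2*g (L(g, T) = (T + g) + g = T + 2*g)
-486/(-48) + L(-8, 15)/(-111) = -486/(-48) + (15 + 2*(-8))/(-111) = -486*(-1/48) + (15 - 16)*(-1/111) = 81/8 - 1*(-1/111) = 81/8 + 1/111 = 8999/888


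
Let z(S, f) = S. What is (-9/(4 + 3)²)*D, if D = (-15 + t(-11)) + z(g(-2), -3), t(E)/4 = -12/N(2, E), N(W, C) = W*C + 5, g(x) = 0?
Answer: 1863/833 ≈ 2.2365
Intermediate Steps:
N(W, C) = 5 + C*W (N(W, C) = C*W + 5 = 5 + C*W)
t(E) = -48/(5 + 2*E) (t(E) = 4*(-12/(5 + E*2)) = 4*(-12/(5 + 2*E)) = -48/(5 + 2*E))
D = -207/17 (D = (-15 - 48/(5 + 2*(-11))) + 0 = (-15 - 48/(5 - 22)) + 0 = (-15 - 48/(-17)) + 0 = (-15 - 48*(-1/17)) + 0 = (-15 + 48/17) + 0 = -207/17 + 0 = -207/17 ≈ -12.176)
(-9/(4 + 3)²)*D = -9/(4 + 3)²*(-207/17) = -9/(7²)*(-207/17) = -9/49*(-207/17) = 1863/833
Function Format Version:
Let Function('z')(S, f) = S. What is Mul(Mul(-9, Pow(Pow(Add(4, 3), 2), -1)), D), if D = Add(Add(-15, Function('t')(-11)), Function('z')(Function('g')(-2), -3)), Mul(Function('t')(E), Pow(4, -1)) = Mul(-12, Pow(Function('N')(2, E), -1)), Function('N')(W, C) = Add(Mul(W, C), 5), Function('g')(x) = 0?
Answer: Rational(1863, 833) ≈ 2.2365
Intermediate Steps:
Function('N')(W, C) = Add(5, Mul(C, W)) (Function('N')(W, C) = Add(Mul(C, W), 5) = Add(5, Mul(C, W)))
Function('t')(E) = Mul(-48, Pow(Add(5, Mul(2, E)), -1)) (Function('t')(E) = Mul(4, Mul(-12, Pow(Add(5, Mul(E, 2)), -1))) = Mul(4, Mul(-12, Pow(Add(5, Mul(2, E)), -1))) = Mul(-48, Pow(Add(5, Mul(2, E)), -1)))
D = Rational(-207, 17) (D = Add(Add(-15, Mul(-48, Pow(Add(5, Mul(2, -11)), -1))), 0) = Add(Add(-15, Mul(-48, Pow(Add(5, -22), -1))), 0) = Add(Add(-15, Mul(-48, Pow(-17, -1))), 0) = Add(Add(-15, Mul(-48, Rational(-1, 17))), 0) = Add(Add(-15, Rational(48, 17)), 0) = Add(Rational(-207, 17), 0) = Rational(-207, 17) ≈ -12.176)
Mul(Mul(-9, Pow(Pow(Add(4, 3), 2), -1)), D) = Mul(Mul(-9, Pow(Pow(Add(4, 3), 2), -1)), Rational(-207, 17)) = Mul(Mul(-9, Pow(Pow(7, 2), -1)), Rational(-207, 17)) = Mul(Mul(-9, Pow(49, -1)), Rational(-207, 17)) = Mul(Mul(-9, Rational(1, 49)), Rational(-207, 17)) = Mul(Rational(-9, 49), Rational(-207, 17)) = Rational(1863, 833)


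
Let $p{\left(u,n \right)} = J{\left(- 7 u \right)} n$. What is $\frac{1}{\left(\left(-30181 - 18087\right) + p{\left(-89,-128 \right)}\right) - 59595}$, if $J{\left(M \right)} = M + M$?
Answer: $- \frac{1}{267351} \approx -3.7404 \cdot 10^{-6}$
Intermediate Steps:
$J{\left(M \right)} = 2 M$
$p{\left(u,n \right)} = - 14 n u$ ($p{\left(u,n \right)} = 2 \left(- 7 u\right) n = - 14 u n = - 14 n u$)
$\frac{1}{\left(\left(-30181 - 18087\right) + p{\left(-89,-128 \right)}\right) - 59595} = \frac{1}{\left(\left(-30181 - 18087\right) - \left(-1792\right) \left(-89\right)\right) - 59595} = \frac{1}{\left(-48268 - 159488\right) - 59595} = \frac{1}{-207756 - 59595} = \frac{1}{-267351} = - \frac{1}{267351}$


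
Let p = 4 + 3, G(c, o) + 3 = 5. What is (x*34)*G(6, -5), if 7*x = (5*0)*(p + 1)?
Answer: 0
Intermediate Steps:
G(c, o) = 2 (G(c, o) = -3 + 5 = 2)
p = 7
x = 0 (x = ((5*0)*(7 + 1))/7 = (0*8)/7 = (1/7)*0 = 0)
(x*34)*G(6, -5) = (0*34)*2 = 0*2 = 0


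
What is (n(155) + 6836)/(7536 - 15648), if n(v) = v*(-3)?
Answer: -6371/8112 ≈ -0.78538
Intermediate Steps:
n(v) = -3*v
(n(155) + 6836)/(7536 - 15648) = (-3*155 + 6836)/(7536 - 15648) = (-465 + 6836)/(-8112) = 6371*(-1/8112) = -6371/8112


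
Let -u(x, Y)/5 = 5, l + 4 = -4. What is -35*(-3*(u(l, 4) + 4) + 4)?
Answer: -2345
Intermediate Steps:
l = -8 (l = -4 - 4 = -8)
u(x, Y) = -25 (u(x, Y) = -5*5 = -25)
-35*(-3*(u(l, 4) + 4) + 4) = -35*(-3*(-25 + 4) + 4) = -35*(-3*(-21) + 4) = -35*(63 + 4) = -35*67 = -2345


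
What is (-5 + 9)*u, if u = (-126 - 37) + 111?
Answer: -208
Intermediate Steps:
u = -52 (u = -163 + 111 = -52)
(-5 + 9)*u = (-5 + 9)*(-52) = 4*(-52) = -208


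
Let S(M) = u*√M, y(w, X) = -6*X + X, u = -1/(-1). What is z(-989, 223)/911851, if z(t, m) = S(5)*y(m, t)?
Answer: 4945*√5/911851 ≈ 0.012126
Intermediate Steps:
u = 1 (u = -1*(-1) = 1)
y(w, X) = -5*X
S(M) = √M (S(M) = 1*√M = √M)
z(t, m) = -5*t*√5 (z(t, m) = √5*(-5*t) = -5*t*√5)
z(-989, 223)/911851 = -5*(-989)*√5/911851 = (4945*√5)*(1/911851) = 4945*√5/911851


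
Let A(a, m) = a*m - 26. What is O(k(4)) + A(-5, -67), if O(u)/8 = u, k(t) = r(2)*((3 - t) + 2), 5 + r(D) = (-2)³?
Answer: 205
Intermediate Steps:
r(D) = -13 (r(D) = -5 + (-2)³ = -5 - 8 = -13)
A(a, m) = -26 + a*m
k(t) = -65 + 13*t (k(t) = -13*((3 - t) + 2) = -13*(5 - t) = -65 + 13*t)
O(u) = 8*u
O(k(4)) + A(-5, -67) = 8*(-65 + 13*4) + (-26 - 5*(-67)) = 8*(-65 + 52) + (-26 + 335) = 8*(-13) + 309 = -104 + 309 = 205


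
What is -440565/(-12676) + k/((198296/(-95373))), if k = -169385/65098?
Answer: 1472971801454625/40907584762352 ≈ 36.007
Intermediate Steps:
k = -169385/65098 (k = -169385*1/65098 = -169385/65098 ≈ -2.6020)
-440565/(-12676) + k/((198296/(-95373))) = -440565/(-12676) - 169385/(65098*(198296/(-95373))) = -440565*(-1/12676) - 169385/(65098*(198296*(-1/95373))) = 440565/12676 - 169385/(65098*(-198296/95373)) = 440565/12676 - 169385/65098*(-95373/198296) = 440565/12676 + 16154755605/12908673008 = 1472971801454625/40907584762352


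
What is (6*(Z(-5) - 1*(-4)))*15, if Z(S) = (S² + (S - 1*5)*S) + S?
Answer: 6660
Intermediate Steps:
Z(S) = S + S² + S*(-5 + S) (Z(S) = (S² + (S - 5)*S) + S = (S² + (-5 + S)*S) + S = (S² + S*(-5 + S)) + S = S + S² + S*(-5 + S))
(6*(Z(-5) - 1*(-4)))*15 = (6*(2*(-5)*(-2 - 5) - 1*(-4)))*15 = (6*(2*(-5)*(-7) + 4))*15 = (6*(70 + 4))*15 = (6*74)*15 = 444*15 = 6660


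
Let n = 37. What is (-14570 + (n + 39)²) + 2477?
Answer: -6317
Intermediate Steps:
(-14570 + (n + 39)²) + 2477 = (-14570 + (37 + 39)²) + 2477 = (-14570 + 76²) + 2477 = (-14570 + 5776) + 2477 = -8794 + 2477 = -6317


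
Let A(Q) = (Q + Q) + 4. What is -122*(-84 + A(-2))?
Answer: 10248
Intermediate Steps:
A(Q) = 4 + 2*Q (A(Q) = 2*Q + 4 = 4 + 2*Q)
-122*(-84 + A(-2)) = -122*(-84 + (4 + 2*(-2))) = -122*(-84 + (4 - 4)) = -122*(-84 + 0) = -122*(-84) = 10248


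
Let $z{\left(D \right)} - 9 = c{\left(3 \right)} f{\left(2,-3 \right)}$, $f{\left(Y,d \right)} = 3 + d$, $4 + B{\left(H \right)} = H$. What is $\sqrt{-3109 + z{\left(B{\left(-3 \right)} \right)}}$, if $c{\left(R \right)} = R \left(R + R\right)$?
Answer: $10 i \sqrt{31} \approx 55.678 i$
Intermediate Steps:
$B{\left(H \right)} = -4 + H$
$c{\left(R \right)} = 2 R^{2}$ ($c{\left(R \right)} = R 2 R = 2 R^{2}$)
$z{\left(D \right)} = 9$ ($z{\left(D \right)} = 9 + 2 \cdot 3^{2} \left(3 - 3\right) = 9 + 2 \cdot 9 \cdot 0 = 9 + 18 \cdot 0 = 9 + 0 = 9$)
$\sqrt{-3109 + z{\left(B{\left(-3 \right)} \right)}} = \sqrt{-3109 + 9} = \sqrt{-3100} = 10 i \sqrt{31}$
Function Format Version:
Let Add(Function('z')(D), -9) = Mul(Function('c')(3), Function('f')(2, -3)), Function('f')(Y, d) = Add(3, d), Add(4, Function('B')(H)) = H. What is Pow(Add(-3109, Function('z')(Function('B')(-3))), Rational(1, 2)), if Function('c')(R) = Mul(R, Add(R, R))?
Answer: Mul(10, I, Pow(31, Rational(1, 2))) ≈ Mul(55.678, I)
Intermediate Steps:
Function('B')(H) = Add(-4, H)
Function('c')(R) = Mul(2, Pow(R, 2)) (Function('c')(R) = Mul(R, Mul(2, R)) = Mul(2, Pow(R, 2)))
Function('z')(D) = 9 (Function('z')(D) = Add(9, Mul(Mul(2, Pow(3, 2)), Add(3, -3))) = Add(9, Mul(Mul(2, 9), 0)) = Add(9, Mul(18, 0)) = Add(9, 0) = 9)
Pow(Add(-3109, Function('z')(Function('B')(-3))), Rational(1, 2)) = Pow(Add(-3109, 9), Rational(1, 2)) = Pow(-3100, Rational(1, 2)) = Mul(10, I, Pow(31, Rational(1, 2)))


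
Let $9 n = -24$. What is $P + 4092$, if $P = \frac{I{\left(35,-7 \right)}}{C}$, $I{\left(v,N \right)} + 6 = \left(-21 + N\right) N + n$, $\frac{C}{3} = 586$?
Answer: $\frac{10790885}{2637} \approx 4092.1$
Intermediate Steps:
$n = - \frac{8}{3}$ ($n = \frac{1}{9} \left(-24\right) = - \frac{8}{3} \approx -2.6667$)
$C = 1758$ ($C = 3 \cdot 586 = 1758$)
$I{\left(v,N \right)} = - \frac{26}{3} + N \left(-21 + N\right)$ ($I{\left(v,N \right)} = -6 + \left(\left(-21 + N\right) N - \frac{8}{3}\right) = -6 + \left(N \left(-21 + N\right) - \frac{8}{3}\right) = -6 + \left(- \frac{8}{3} + N \left(-21 + N\right)\right) = - \frac{26}{3} + N \left(-21 + N\right)$)
$P = \frac{281}{2637}$ ($P = \frac{- \frac{26}{3} + \left(-7\right)^{2} - -147}{1758} = \left(- \frac{26}{3} + 49 + 147\right) \frac{1}{1758} = \frac{562}{3} \cdot \frac{1}{1758} = \frac{281}{2637} \approx 0.10656$)
$P + 4092 = \frac{281}{2637} + 4092 = \frac{10790885}{2637}$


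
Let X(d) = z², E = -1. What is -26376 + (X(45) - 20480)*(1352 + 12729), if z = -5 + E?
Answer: -287898340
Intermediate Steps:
z = -6 (z = -5 - 1 = -6)
X(d) = 36 (X(d) = (-6)² = 36)
-26376 + (X(45) - 20480)*(1352 + 12729) = -26376 + (36 - 20480)*(1352 + 12729) = -26376 - 20444*14081 = -26376 - 287871964 = -287898340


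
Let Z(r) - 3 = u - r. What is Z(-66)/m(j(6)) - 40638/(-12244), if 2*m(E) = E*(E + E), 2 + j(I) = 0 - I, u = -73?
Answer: 159491/48976 ≈ 3.2565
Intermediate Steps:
Z(r) = -70 - r (Z(r) = 3 + (-73 - r) = -70 - r)
j(I) = -2 - I (j(I) = -2 + (0 - I) = -2 - I)
m(E) = E**2 (m(E) = (E*(E + E))/2 = (E*(2*E))/2 = (2*E**2)/2 = E**2)
Z(-66)/m(j(6)) - 40638/(-12244) = (-70 - 1*(-66))/((-2 - 1*6)**2) - 40638/(-12244) = (-70 + 66)/((-2 - 6)**2) - 40638*(-1/12244) = -4/((-8)**2) + 20319/6122 = -4/64 + 20319/6122 = -4*1/64 + 20319/6122 = -1/16 + 20319/6122 = 159491/48976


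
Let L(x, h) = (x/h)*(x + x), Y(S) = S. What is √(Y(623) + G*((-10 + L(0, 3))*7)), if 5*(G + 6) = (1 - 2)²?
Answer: 7*√21 ≈ 32.078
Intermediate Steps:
L(x, h) = 2*x²/h (L(x, h) = (x/h)*(2*x) = 2*x²/h)
G = -29/5 (G = -6 + (1 - 2)²/5 = -6 + (⅕)*(-1)² = -6 + (⅕)*1 = -6 + ⅕ = -29/5 ≈ -5.8000)
√(Y(623) + G*((-10 + L(0, 3))*7)) = √(623 - 29*(-10 + 2*0²/3)*7/5) = √(623 - 29*(-10 + 2*(⅓)*0)*7/5) = √(623 - 29*(-10 + 0)*7/5) = √(623 - (-58)*7) = √(623 - 29/5*(-70)) = √(623 + 406) = √1029 = 7*√21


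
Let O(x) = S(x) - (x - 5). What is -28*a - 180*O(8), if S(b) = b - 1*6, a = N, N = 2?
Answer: 124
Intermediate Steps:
a = 2
S(b) = -6 + b (S(b) = b - 6 = -6 + b)
O(x) = -1 (O(x) = (-6 + x) - (x - 5) = (-6 + x) - (-5 + x) = (-6 + x) + (5 - x) = -1)
-28*a - 180*O(8) = -28*2 - 180*(-1) = -56 + 180 = 124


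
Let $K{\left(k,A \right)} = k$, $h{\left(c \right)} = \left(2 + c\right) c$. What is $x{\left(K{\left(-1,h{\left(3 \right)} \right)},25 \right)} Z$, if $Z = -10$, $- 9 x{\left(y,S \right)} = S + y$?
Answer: $\frac{80}{3} \approx 26.667$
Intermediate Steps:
$h{\left(c \right)} = c \left(2 + c\right)$
$x{\left(y,S \right)} = - \frac{S}{9} - \frac{y}{9}$ ($x{\left(y,S \right)} = - \frac{S + y}{9} = - \frac{S}{9} - \frac{y}{9}$)
$x{\left(K{\left(-1,h{\left(3 \right)} \right)},25 \right)} Z = \left(\left(- \frac{1}{9}\right) 25 - - \frac{1}{9}\right) \left(-10\right) = \left(- \frac{25}{9} + \frac{1}{9}\right) \left(-10\right) = \left(- \frac{8}{3}\right) \left(-10\right) = \frac{80}{3}$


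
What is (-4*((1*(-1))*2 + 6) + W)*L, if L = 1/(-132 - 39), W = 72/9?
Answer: 8/171 ≈ 0.046784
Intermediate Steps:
W = 8 (W = 72*(⅑) = 8)
L = -1/171 (L = 1/(-171) = -1/171 ≈ -0.0058480)
(-4*((1*(-1))*2 + 6) + W)*L = (-4*((1*(-1))*2 + 6) + 8)*(-1/171) = (-4*(-1*2 + 6) + 8)*(-1/171) = (-4*(-2 + 6) + 8)*(-1/171) = (-4*4 + 8)*(-1/171) = (-16 + 8)*(-1/171) = -8*(-1/171) = 8/171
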